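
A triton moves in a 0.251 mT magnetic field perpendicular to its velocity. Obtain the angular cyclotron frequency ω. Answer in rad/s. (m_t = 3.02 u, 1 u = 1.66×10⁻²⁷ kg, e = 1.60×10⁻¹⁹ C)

ω = qB/m = (1×1.60×10^-19)(2.51×10^-4) / (5.01×10^-27) = 8010 rad/s.

ω ≈ 8010 rad/s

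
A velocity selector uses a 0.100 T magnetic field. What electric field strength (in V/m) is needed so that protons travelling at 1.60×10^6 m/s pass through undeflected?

E ≈ 1.60×10^5 V/m

qE = qvB ⇒ E = vB = (1.60×10^6)(0.100) = 1.60×10^5 V/m.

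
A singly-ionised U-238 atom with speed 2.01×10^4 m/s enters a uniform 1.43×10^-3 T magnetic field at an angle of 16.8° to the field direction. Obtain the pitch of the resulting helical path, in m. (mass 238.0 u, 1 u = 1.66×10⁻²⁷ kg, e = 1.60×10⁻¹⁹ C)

The velocity component along B is v∥ = v cos16.8° = 1.92×10^4 m/s.
The cyclotron period T = 2πm/(qB) = 0.0108 s is set by m, q, B alone.
Pitch = v∥·T = (1.92×10^4)(0.0108) = 209 m.

pitch ≈ 209 m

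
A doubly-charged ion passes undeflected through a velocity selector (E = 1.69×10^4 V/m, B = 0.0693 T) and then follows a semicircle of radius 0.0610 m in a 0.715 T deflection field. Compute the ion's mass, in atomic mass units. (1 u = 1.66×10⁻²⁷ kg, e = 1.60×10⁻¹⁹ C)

m ≈ 34.5 u

v = E/B₁ = 2.44×10^5 m/s.
From r = mv/(qB₂), m = qB₂r/v = (2×1.60×10^-19)(0.715)(0.0610) / (2.44×10^5) = 5.72×10^-26 kg.
In atomic mass units: m = 5.72×10^-26 / 1.66×10^-27 = 34.5 u.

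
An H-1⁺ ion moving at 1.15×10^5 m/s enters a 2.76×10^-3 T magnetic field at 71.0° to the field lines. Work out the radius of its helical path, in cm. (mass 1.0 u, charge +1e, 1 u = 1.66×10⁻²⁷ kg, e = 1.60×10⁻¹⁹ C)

Only the perpendicular component v⊥ = v sin71.0° = 1.09×10^5 m/s is bent by the field.
r = m v⊥ /(qB) = (1.66×10^-27)(1.09×10^5) / [(1×1.60×10^-19)(2.76×10^-3)] = 0.409 m.

r ≈ 40.9 cm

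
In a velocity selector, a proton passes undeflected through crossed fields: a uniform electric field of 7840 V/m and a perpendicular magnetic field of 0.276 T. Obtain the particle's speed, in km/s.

v ≈ 28.4 km/s

For zero net force, qE = qvB, so v = E/B.
v = (7840) / (0.276) = 2.84×10^4 m/s.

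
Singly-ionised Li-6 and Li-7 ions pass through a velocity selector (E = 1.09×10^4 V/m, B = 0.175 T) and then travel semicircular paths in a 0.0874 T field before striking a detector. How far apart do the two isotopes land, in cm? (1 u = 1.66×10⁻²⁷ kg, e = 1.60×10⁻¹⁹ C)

Both emerge at v = E/B₁ = 6.23×10^4 m/s.
r = mv/(qB₂), so r₁ = 0.04436 m and r₂ = 0.05176 m, giving Δr = 7.39×10^-3 m.
After a semicircle each ion lands a diameter 2r from the entry slit, so the separation is 2Δr = 0.0148 m.

Δd ≈ 1.48 cm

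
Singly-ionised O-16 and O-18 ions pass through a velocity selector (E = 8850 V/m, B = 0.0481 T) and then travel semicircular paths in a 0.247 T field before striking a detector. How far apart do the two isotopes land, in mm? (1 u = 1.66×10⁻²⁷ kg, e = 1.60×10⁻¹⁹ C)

Both emerge at v = E/B₁ = 1.84×10^5 m/s.
r = mv/(qB₂), so r₁ = 0.1237 m and r₂ = 0.1391 m, giving Δr = 0.0155 m.
After a semicircle each ion lands a diameter 2r from the entry slit, so the separation is 2Δr = 0.0309 m.

Δd ≈ 30.9 mm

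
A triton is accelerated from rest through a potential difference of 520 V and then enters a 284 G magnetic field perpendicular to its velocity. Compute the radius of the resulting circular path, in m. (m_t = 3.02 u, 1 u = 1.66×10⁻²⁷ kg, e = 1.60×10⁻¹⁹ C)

r ≈ 0.201 m

The kinetic energy gained is K = qV = (1×1.60×10^-19)(520) = 8.32×10^-17 J.
v = √(2K/m) = 1.82×10^5 m/s.
r = mv/(qB) = (5.01×10^-27)(1.82×10^5) / [(1×1.60×10^-19)(0.0284)] = 0.201 m.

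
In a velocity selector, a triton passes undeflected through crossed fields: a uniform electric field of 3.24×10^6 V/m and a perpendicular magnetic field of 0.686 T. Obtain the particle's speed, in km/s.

v ≈ 4720 km/s

For zero net force, qE = qvB, so v = E/B.
v = (3.24×10^6) / (0.686) = 4.72×10^6 m/s.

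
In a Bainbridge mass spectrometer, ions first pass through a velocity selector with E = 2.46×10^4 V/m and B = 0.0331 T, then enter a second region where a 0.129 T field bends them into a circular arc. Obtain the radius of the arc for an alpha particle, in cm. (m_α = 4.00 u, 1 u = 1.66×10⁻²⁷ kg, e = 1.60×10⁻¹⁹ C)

The selector passes v = E/B = 2.46×10^4/0.0331 = 7.43×10^5 m/s.
In the deflection region, r = mv/(qB₂) = (6.64×10^-27)(7.43×10^5) / [(2×1.60×10^-19)(0.129)] = 0.120 m.

r ≈ 12.0 cm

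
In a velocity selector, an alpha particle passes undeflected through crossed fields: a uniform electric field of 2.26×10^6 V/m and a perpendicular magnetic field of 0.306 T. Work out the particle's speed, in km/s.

For zero net force, qE = qvB, so v = E/B.
v = (2.26×10^6) / (0.306) = 7.39×10^6 m/s.

v ≈ 7390 km/s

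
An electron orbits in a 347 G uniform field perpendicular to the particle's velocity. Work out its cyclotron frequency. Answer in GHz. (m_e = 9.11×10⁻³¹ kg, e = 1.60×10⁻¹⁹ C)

f ≈ 0.970 GHz

f = qB/(2πm) = (1×1.60×10^-19)(0.0347) / [2π(9.11×10^-31)] = 9.70×10^8 Hz.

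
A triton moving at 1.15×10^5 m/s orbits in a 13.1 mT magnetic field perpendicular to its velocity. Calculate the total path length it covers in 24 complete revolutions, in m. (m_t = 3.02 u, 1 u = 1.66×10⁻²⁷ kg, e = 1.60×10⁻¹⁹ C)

r = mv/(qB) = 0.275 m, so one revolution covers 2πr = 1.73 m.
In 24 revolutions: L = 24·2πr = 41.5 m.

L ≈ 41.5 m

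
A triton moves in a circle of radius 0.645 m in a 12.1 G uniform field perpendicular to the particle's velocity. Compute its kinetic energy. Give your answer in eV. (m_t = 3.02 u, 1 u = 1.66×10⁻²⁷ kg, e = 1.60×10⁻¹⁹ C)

v = qBr/m = (1×1.60×10^-19)(1.21×10^-3)(0.645) / (5.01×10^-27) = 2.49×10^4 m/s.
K = ½mv² = 0.5·(5.01×10^-27)·(2.49×10^4)² = 1.56×10^-18 J = 9.72 eV.

K ≈ 9.72 eV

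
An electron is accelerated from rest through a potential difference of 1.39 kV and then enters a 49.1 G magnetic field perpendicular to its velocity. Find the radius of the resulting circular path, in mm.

r ≈ 25.6 mm

The kinetic energy gained is K = qV = (1×1.60×10^-19)(1390) = 2.22×10^-16 J.
v = √(2K/m) = 2.21×10^7 m/s.
r = mv/(qB) = (9.11×10^-31)(2.21×10^7) / [(1×1.60×10^-19)(4.91×10^-3)] = 0.0256 m.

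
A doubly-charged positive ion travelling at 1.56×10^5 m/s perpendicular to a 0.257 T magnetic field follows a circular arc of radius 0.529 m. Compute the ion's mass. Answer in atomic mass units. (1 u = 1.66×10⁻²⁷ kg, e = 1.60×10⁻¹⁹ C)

m ≈ 168 u

qvB = mv²/r ⇒ m = qBr/v.
m = (2×1.60×10^-19)(0.257)(0.529) / (1.56×10^5) = 2.79×10^-25 kg = 168 u.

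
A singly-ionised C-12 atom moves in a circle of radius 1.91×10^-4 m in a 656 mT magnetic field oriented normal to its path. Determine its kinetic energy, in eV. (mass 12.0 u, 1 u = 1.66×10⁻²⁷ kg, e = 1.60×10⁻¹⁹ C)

K ≈ 0.0630 eV

v = qBr/m = (1×1.60×10^-19)(0.656)(1.91×10^-4) / (1.99×10^-26) = 1010 m/s.
K = ½mv² = 0.5·(1.99×10^-26)·(1010)² = 1.01×10^-20 J = 0.0630 eV.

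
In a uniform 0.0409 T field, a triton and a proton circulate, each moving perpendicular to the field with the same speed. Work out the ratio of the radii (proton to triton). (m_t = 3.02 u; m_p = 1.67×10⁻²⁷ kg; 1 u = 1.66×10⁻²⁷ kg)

ratio ≈ 0.333

r = mv/(qB) ⇒ at equal v, r ∝ m/q.
r_{proton}/r_{triton} = 0.333.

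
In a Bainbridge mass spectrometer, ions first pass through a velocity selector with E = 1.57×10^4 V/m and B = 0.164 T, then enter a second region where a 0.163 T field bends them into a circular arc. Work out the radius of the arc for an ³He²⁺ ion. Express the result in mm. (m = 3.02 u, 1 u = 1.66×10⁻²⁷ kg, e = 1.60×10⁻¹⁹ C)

The selector passes v = E/B = 1.57×10^4/0.164 = 9.57×10^4 m/s.
In the deflection region, r = mv/(qB₂) = (5.01×10^-27)(9.57×10^4) / [(2×1.60×10^-19)(0.163)] = 9.20×10^-3 m.

r ≈ 9.20 mm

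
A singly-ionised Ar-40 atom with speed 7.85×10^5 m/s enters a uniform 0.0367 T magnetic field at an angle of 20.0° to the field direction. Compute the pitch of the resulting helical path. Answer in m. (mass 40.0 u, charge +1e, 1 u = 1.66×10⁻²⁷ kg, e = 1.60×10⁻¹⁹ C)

pitch ≈ 52.4 m

The velocity component along B is v∥ = v cos20.0° = 7.38×10^5 m/s.
The cyclotron period T = 2πm/(qB) = 7.10×10^-5 s is set by m, q, B alone.
Pitch = v∥·T = (7.38×10^5)(7.10×10^-5) = 52.4 m.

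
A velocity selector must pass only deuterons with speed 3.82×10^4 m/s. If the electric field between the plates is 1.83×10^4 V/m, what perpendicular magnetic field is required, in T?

qE = qvB ⇒ B = E/v = (1.83×10^4) / (3.82×10^4) = 0.479 T.

B ≈ 0.479 T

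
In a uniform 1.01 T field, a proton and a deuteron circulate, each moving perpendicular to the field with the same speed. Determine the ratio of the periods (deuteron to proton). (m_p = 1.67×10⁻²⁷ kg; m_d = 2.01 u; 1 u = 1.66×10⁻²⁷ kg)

ratio ≈ 2.00

T = 2πm/(qB) is independent of speed, so T₂/T₁ = (m₂/q₂)/(m₁/q₁).
T_{deuteron}/T_{proton} = (3.34×10^-27/1e) / (1.67×10^-27/1e) = 2.00.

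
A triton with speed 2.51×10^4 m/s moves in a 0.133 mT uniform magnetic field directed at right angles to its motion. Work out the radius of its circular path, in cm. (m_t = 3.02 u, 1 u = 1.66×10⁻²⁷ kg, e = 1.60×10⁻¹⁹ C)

The magnetic force provides the centripetal force: qvB = mv²/r, so r = mv/(qB).
r = (5.01×10^-27 kg)(2.51×10^4 m/s) / [(1×1.60×10^-19 C)(1.33×10^-4 T)] = 5.91 m.

r ≈ 591 cm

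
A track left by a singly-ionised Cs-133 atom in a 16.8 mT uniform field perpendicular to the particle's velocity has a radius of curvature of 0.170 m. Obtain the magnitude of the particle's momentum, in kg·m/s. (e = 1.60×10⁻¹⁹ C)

Since qvB = mv²/r, the momentum p = mv = qBr.
p = (1×1.60×10^-19)(0.0168)(0.170) = 4.57×10^-22 kg·m/s.

p ≈ 4.57×10^-22 kg·m/s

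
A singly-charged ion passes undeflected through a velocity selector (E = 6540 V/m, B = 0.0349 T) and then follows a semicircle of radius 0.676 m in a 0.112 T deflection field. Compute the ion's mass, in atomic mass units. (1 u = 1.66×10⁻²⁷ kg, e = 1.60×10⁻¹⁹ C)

m ≈ 38.9 u

v = E/B₁ = 1.87×10^5 m/s.
From r = mv/(qB₂), m = qB₂r/v = (1×1.60×10^-19)(0.112)(0.676) / (1.87×10^5) = 6.46×10^-26 kg.
In atomic mass units: m = 6.46×10^-26 / 1.66×10^-27 = 38.9 u.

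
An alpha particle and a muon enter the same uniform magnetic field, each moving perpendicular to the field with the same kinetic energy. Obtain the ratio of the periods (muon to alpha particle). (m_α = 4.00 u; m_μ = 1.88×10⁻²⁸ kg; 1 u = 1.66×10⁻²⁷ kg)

T = 2πm/(qB) is independent of speed, so T₂/T₁ = (m₂/q₂)/(m₁/q₁).
T_{muon}/T_{alpha particle} = (1.88×10^-28/1e) / (6.64×10^-27/2e) = 0.0566.

ratio ≈ 0.0566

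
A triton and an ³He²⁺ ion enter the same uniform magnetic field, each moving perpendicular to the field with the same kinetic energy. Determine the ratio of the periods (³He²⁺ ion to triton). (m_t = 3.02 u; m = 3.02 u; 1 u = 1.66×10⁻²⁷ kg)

T = 2πm/(qB) is independent of speed, so T₂/T₁ = (m₂/q₂)/(m₁/q₁).
T_{³He²⁺ ion}/T_{triton} = (5.01×10^-27/2e) / (5.01×10^-27/1e) = 0.500.

ratio ≈ 0.500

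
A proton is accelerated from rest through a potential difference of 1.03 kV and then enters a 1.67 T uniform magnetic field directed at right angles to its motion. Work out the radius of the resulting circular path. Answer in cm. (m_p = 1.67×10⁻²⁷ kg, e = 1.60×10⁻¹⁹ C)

The kinetic energy gained is K = qV = (1×1.60×10^-19)(1030) = 1.65×10^-16 J.
v = √(2K/m) = 4.44×10^5 m/s.
r = mv/(qB) = (1.67×10^-27)(4.44×10^5) / [(1×1.60×10^-19)(1.67)] = 2.78×10^-3 m.

r ≈ 0.278 cm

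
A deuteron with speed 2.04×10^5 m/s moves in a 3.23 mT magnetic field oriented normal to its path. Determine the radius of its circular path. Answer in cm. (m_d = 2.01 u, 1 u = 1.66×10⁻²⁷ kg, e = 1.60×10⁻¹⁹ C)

The magnetic force provides the centripetal force: qvB = mv²/r, so r = mv/(qB).
r = (3.34×10^-27 kg)(2.04×10^5 m/s) / [(1×1.60×10^-19 C)(3.23×10^-3 T)] = 1.32 m.

r ≈ 132 cm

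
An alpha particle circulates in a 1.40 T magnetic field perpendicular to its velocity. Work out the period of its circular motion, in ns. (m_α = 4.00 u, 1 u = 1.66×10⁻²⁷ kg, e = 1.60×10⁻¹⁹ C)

The cyclotron period is independent of speed: T = 2πm/(qB).
T = 2π(6.64×10^-27) / [(2×1.60×10^-19)(1.40)] = 9.31×10^-8 s.

T ≈ 93.1 ns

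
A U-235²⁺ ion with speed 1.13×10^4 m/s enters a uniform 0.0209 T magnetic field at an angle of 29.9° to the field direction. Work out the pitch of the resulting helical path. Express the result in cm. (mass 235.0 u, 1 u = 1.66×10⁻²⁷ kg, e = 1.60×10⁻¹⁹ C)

The velocity component along B is v∥ = v cos29.9° = 9800 m/s.
The cyclotron period T = 2πm/(qB) = 3.66×10^-4 s is set by m, q, B alone.
Pitch = v∥·T = (9800)(3.66×10^-4) = 3.59 m.

pitch ≈ 359 cm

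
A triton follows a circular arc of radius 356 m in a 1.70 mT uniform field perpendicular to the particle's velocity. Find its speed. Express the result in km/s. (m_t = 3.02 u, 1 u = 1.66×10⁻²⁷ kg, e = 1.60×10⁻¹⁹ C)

From qvB = mv²/r, v = qBr/m.
v = (1×1.60×10^-19)(1.70×10^-3)(356) / (5.01×10^-27) = 1.93×10^7 m/s.

v ≈ 19300 km/s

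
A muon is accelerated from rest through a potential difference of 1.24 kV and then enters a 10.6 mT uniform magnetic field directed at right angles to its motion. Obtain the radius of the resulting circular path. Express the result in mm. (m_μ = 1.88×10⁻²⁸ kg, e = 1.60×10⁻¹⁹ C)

The kinetic energy gained is K = qV = (1×1.60×10^-19)(1240) = 1.98×10^-16 J.
v = √(2K/m) = 1.45×10^6 m/s.
r = mv/(qB) = (1.88×10^-28)(1.45×10^6) / [(1×1.60×10^-19)(0.0106)] = 0.161 m.

r ≈ 161 mm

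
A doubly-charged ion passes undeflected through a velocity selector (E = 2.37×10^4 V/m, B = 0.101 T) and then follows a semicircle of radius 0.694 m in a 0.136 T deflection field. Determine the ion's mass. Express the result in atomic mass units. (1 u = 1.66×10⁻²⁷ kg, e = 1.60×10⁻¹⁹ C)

v = E/B₁ = 2.35×10^5 m/s.
From r = mv/(qB₂), m = qB₂r/v = (2×1.60×10^-19)(0.136)(0.694) / (2.35×10^5) = 1.29×10^-25 kg.
In atomic mass units: m = 1.29×10^-25 / 1.66×10^-27 = 77.5 u.

m ≈ 77.5 u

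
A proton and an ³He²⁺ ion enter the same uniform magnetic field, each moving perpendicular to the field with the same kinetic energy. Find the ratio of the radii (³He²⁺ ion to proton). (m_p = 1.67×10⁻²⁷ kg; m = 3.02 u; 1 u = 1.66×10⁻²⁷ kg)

ratio ≈ 0.866

r = √(2mK)/(qB) ⇒ at equal K, r ∝ √m/q.
r_{³He²⁺ ion}/r_{proton} = 0.866.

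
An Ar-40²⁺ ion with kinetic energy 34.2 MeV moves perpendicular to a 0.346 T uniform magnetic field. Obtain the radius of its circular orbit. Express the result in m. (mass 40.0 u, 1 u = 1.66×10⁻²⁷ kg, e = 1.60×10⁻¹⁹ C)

Convert the energy: K = 34.2 MeV = 5.47×10^-12 J.
v = √(2K/m) = √(2·5.47×10^-12/6.64×10^-26) = 1.28×10^7 m/s.
r = mv/(qB) = (6.64×10^-26)(1.28×10^7) / [(2×1.60×10^-19)(0.346)] = 7.70 m.

r ≈ 7.70 m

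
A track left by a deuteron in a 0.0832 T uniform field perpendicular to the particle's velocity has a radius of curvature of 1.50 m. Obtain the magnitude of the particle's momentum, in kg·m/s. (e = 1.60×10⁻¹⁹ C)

Since qvB = mv²/r, the momentum p = mv = qBr.
p = (1×1.60×10^-19)(0.0832)(1.50) = 2.00×10^-20 kg·m/s.

p ≈ 2.00×10^-20 kg·m/s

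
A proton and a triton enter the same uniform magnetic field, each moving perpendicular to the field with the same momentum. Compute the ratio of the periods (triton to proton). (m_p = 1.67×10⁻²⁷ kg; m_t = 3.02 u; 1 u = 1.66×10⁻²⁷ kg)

T = 2πm/(qB) is independent of speed, so T₂/T₁ = (m₂/q₂)/(m₁/q₁).
T_{triton}/T_{proton} = (5.01×10^-27/1e) / (1.67×10^-27/1e) = 3.00.

ratio ≈ 3.00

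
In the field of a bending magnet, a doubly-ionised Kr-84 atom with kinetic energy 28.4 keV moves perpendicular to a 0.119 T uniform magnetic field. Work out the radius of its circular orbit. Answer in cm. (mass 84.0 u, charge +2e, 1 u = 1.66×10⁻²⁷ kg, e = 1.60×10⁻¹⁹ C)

r ≈ 93.5 cm

Convert the energy: K = 28.4 keV = 4.54×10^-15 J.
v = √(2K/m) = √(2·4.54×10^-15/1.39×10^-25) = 2.55×10^5 m/s.
r = mv/(qB) = (1.39×10^-25)(2.55×10^5) / [(2×1.60×10^-19)(0.119)] = 0.935 m.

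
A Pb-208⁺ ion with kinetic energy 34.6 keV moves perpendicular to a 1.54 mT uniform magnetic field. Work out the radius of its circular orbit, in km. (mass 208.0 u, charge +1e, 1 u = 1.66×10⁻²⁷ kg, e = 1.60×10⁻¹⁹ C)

Convert the energy: K = 34.6 keV = 5.54×10^-15 J.
v = √(2K/m) = √(2·5.54×10^-15/3.45×10^-25) = 1.79×10^5 m/s.
r = mv/(qB) = (3.45×10^-25)(1.79×10^5) / [(1×1.60×10^-19)(1.54×10^-3)] = 251 m.

r ≈ 0.251 km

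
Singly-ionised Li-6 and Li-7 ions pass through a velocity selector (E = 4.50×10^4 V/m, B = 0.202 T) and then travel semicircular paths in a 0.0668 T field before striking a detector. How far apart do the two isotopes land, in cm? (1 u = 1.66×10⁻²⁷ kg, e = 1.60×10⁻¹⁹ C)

Δd ≈ 6.92 cm

Both emerge at v = E/B₁ = 2.23×10^5 m/s.
r = mv/(qB₂), so r₁ = 0.2076 m and r₂ = 0.2422 m, giving Δr = 0.0346 m.
After a semicircle each ion lands a diameter 2r from the entry slit, so the separation is 2Δr = 0.0692 m.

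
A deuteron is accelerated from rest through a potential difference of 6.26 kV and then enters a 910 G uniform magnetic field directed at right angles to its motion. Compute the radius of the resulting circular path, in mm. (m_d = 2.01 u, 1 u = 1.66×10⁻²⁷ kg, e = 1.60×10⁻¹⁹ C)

The kinetic energy gained is K = qV = (1×1.60×10^-19)(6260) = 1.00×10^-15 J.
v = √(2K/m) = 7.75×10^5 m/s.
r = mv/(qB) = (3.34×10^-27)(7.75×10^5) / [(1×1.60×10^-19)(0.0910)] = 0.178 m.

r ≈ 178 mm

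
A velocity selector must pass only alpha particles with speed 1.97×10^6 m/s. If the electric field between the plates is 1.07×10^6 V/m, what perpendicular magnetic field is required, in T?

qE = qvB ⇒ B = E/v = (1.07×10^6) / (1.97×10^6) = 0.543 T.

B ≈ 0.543 T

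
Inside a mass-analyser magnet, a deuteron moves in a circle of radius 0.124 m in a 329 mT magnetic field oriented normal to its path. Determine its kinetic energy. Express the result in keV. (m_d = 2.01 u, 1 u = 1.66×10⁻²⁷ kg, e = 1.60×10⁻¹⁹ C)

v = qBr/m = (1×1.60×10^-19)(0.329)(0.124) / (3.34×10^-27) = 1.96×10^6 m/s.
K = ½mv² = 0.5·(3.34×10^-27)·(1.96×10^6)² = 6.38×10^-15 J = 39.9 keV.

K ≈ 39.9 keV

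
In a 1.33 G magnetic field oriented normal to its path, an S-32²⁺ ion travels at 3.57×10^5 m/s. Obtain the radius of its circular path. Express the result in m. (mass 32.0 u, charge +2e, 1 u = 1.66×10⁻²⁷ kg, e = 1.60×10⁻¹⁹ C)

The magnetic force provides the centripetal force: qvB = mv²/r, so r = mv/(qB).
r = (5.31×10^-26 kg)(3.57×10^5 m/s) / [(2×1.60×10^-19 C)(1.33×10^-4 T)] = 446 m.

r ≈ 446 m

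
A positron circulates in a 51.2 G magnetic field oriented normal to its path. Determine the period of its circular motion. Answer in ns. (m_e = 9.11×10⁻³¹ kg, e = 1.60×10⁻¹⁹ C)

T ≈ 6.99 ns

The cyclotron period is independent of speed: T = 2πm/(qB).
T = 2π(9.11×10^-31) / [(1×1.60×10^-19)(5.12×10^-3)] = 6.99×10^-9 s.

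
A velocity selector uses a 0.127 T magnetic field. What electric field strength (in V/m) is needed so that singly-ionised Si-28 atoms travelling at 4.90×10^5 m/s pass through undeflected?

E ≈ 6.22×10^4 V/m

qE = qvB ⇒ E = vB = (4.90×10^5)(0.127) = 6.22×10^4 V/m.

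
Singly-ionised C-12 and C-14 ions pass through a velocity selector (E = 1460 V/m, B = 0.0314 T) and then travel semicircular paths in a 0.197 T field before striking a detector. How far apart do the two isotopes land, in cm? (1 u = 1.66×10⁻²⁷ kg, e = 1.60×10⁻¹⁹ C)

Δd ≈ 0.980 cm

Both emerge at v = E/B₁ = 4.65×10^4 m/s.
r = mv/(qB₂), so r₁ = 0.02939 m and r₂ = 0.03428 m, giving Δr = 4.90×10^-3 m.
After a semicircle each ion lands a diameter 2r from the entry slit, so the separation is 2Δr = 9.80×10^-3 m.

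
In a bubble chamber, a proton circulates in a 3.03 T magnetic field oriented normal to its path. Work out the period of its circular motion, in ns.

T ≈ 21.6 ns

The cyclotron period is independent of speed: T = 2πm/(qB).
T = 2π(1.67×10^-27) / [(1×1.60×10^-19)(3.03)] = 2.16×10^-8 s.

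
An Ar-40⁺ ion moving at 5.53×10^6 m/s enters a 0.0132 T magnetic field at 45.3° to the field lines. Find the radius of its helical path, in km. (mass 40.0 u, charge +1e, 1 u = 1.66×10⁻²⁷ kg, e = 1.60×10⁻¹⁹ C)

Only the perpendicular component v⊥ = v sin45.3° = 3.93×10^6 m/s is bent by the field.
r = m v⊥ /(qB) = (6.64×10^-26)(3.93×10^6) / [(1×1.60×10^-19)(0.0132)] = 124 m.

r ≈ 0.124 km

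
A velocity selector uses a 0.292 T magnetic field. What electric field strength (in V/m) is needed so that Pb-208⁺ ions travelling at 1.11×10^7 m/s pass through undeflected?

qE = qvB ⇒ E = vB = (1.11×10^7)(0.292) = 3.24×10^6 V/m.

E ≈ 3.24×10^6 V/m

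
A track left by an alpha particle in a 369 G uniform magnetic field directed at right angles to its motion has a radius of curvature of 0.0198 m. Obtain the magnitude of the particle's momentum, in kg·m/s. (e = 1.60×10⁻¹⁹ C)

Since qvB = mv²/r, the momentum p = mv = qBr.
p = (2×1.60×10^-19)(0.0369)(0.0198) = 2.34×10^-22 kg·m/s.

p ≈ 2.34×10^-22 kg·m/s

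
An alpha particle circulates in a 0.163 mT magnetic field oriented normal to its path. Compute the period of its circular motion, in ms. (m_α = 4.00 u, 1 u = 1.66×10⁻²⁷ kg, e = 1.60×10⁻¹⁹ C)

T ≈ 0.800 ms

The cyclotron period is independent of speed: T = 2πm/(qB).
T = 2π(6.64×10^-27) / [(2×1.60×10^-19)(1.63×10^-4)] = 8.00×10^-4 s.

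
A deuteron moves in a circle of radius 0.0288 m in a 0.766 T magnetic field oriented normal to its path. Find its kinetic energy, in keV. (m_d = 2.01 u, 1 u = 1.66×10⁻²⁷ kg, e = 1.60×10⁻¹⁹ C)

K ≈ 11.7 keV

v = qBr/m = (1×1.60×10^-19)(0.766)(0.0288) / (3.34×10^-27) = 1.06×10^6 m/s.
K = ½mv² = 0.5·(3.34×10^-27)·(1.06×10^6)² = 1.87×10^-15 J = 11.7 keV.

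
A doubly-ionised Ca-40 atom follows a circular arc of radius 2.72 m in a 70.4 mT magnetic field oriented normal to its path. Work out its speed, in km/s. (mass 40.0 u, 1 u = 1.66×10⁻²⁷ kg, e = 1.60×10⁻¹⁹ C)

From qvB = mv²/r, v = qBr/m.
v = (2×1.60×10^-19)(0.0704)(2.72) / (6.64×10^-26) = 9.23×10^5 m/s.

v ≈ 923 km/s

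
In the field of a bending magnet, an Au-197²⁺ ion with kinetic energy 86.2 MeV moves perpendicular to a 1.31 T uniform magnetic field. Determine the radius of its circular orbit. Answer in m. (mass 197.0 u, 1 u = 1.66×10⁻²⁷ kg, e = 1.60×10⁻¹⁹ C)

r ≈ 7.16 m

Convert the energy: K = 86.2 MeV = 1.38×10^-11 J.
v = √(2K/m) = √(2·1.38×10^-11/3.27×10^-25) = 9.18×10^6 m/s.
r = mv/(qB) = (3.27×10^-25)(9.18×10^6) / [(2×1.60×10^-19)(1.31)] = 7.16 m.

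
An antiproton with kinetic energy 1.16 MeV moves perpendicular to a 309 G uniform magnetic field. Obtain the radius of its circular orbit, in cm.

Convert the energy: K = 1.16 MeV = 1.86×10^-13 J.
v = √(2K/m) = √(2·1.86×10^-13/1.67×10^-27) = 1.49×10^7 m/s.
r = mv/(qB) = (1.67×10^-27)(1.49×10^7) / [(1×1.60×10^-19)(0.0309)] = 5.04 m.

r ≈ 504 cm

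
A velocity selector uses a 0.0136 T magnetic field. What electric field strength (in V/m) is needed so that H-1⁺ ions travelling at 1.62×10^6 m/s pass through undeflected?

qE = qvB ⇒ E = vB = (1.62×10^6)(0.0136) = 2.20×10^4 V/m.

E ≈ 2.20×10^4 V/m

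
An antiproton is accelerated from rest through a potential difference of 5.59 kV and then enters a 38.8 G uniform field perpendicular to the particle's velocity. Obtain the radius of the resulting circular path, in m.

The kinetic energy gained is K = qV = (1×1.60×10^-19)(5590) = 8.94×10^-16 J.
v = √(2K/m) = 1.03×10^6 m/s.
r = mv/(qB) = (1.67×10^-27)(1.03×10^6) / [(1×1.60×10^-19)(3.88×10^-3)] = 2.78 m.

r ≈ 2.78 m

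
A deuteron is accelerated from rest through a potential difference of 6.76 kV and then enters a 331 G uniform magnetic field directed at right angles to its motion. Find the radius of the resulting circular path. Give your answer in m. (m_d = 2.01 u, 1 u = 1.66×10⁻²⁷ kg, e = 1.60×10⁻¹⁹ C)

r ≈ 0.507 m

The kinetic energy gained is K = qV = (1×1.60×10^-19)(6760) = 1.08×10^-15 J.
v = √(2K/m) = 8.05×10^5 m/s.
r = mv/(qB) = (3.34×10^-27)(8.05×10^5) / [(1×1.60×10^-19)(0.0331)] = 0.507 m.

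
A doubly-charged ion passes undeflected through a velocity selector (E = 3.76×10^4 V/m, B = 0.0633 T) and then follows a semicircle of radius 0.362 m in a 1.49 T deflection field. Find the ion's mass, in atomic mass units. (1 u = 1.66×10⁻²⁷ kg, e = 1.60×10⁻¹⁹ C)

v = E/B₁ = 5.94×10^5 m/s.
From r = mv/(qB₂), m = qB₂r/v = (2×1.60×10^-19)(1.49)(0.362) / (5.94×10^5) = 2.91×10^-25 kg.
In atomic mass units: m = 2.91×10^-25 / 1.66×10^-27 = 175 u.

m ≈ 175 u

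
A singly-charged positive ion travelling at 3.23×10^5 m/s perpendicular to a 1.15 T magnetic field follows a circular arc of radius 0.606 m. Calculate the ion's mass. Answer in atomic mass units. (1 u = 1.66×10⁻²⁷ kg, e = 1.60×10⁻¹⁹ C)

m ≈ 208 u

qvB = mv²/r ⇒ m = qBr/v.
m = (1×1.60×10^-19)(1.15)(0.606) / (3.23×10^5) = 3.45×10^-25 kg = 208 u.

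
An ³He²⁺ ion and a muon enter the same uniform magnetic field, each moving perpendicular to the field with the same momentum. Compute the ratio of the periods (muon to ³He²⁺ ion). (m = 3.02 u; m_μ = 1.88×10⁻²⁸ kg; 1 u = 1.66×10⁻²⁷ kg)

T = 2πm/(qB) is independent of speed, so T₂/T₁ = (m₂/q₂)/(m₁/q₁).
T_{muon}/T_{³He²⁺ ion} = (1.88×10^-28/1e) / (5.01×10^-27/2e) = 0.0750.

ratio ≈ 0.0750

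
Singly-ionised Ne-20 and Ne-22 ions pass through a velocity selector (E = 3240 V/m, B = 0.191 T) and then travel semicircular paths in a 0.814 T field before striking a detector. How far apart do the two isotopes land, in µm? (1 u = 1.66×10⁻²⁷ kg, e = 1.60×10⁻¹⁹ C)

Both emerge at v = E/B₁ = 1.70×10^4 m/s.
r = mv/(qB₂), so r₁ = 4.324×10^-3 m and r₂ = 4.757×10^-3 m, giving Δr = 4.32×10^-4 m.
After a semicircle each ion lands a diameter 2r from the entry slit, so the separation is 2Δr = 8.65×10^-4 m.

Δd ≈ 865 µm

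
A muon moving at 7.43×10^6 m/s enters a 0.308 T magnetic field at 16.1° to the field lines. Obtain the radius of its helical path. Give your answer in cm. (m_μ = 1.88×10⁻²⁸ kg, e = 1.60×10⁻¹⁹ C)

r ≈ 0.786 cm

Only the perpendicular component v⊥ = v sin16.1° = 2.06×10^6 m/s is bent by the field.
r = m v⊥ /(qB) = (1.88×10^-28)(2.06×10^6) / [(1×1.60×10^-19)(0.308)] = 7.86×10^-3 m.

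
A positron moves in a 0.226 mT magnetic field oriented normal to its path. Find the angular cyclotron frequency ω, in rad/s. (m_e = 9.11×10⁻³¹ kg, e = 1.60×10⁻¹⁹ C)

ω ≈ 3.97×10^7 rad/s

ω = qB/m = (1×1.60×10^-19)(2.26×10^-4) / (9.11×10^-31) = 3.97×10^7 rad/s.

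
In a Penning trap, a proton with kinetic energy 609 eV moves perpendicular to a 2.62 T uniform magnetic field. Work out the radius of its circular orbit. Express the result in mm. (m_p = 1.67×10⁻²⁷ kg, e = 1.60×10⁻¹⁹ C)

Convert the energy: K = 609 eV = 9.74×10^-17 J.
v = √(2K/m) = √(2·9.74×10^-17/1.67×10^-27) = 3.42×10^5 m/s.
r = mv/(qB) = (1.67×10^-27)(3.42×10^5) / [(1×1.60×10^-19)(2.62)] = 1.36×10^-3 m.

r ≈ 1.36 mm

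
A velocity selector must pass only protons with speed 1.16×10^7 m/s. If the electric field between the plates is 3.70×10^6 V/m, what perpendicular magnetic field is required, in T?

qE = qvB ⇒ B = E/v = (3.70×10^6) / (1.16×10^7) = 0.319 T.

B ≈ 0.319 T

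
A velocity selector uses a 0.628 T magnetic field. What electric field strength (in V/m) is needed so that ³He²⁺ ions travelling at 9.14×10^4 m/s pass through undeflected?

E ≈ 5.74×10^4 V/m

qE = qvB ⇒ E = vB = (9.14×10^4)(0.628) = 5.74×10^4 V/m.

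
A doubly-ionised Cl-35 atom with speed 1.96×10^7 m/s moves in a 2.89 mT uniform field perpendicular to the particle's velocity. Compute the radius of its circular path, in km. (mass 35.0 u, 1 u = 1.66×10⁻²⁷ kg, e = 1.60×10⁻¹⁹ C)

r ≈ 1.23 km

The magnetic force provides the centripetal force: qvB = mv²/r, so r = mv/(qB).
r = (5.81×10^-26 kg)(1.96×10^7 m/s) / [(2×1.60×10^-19 C)(2.89×10^-3 T)] = 1230 m.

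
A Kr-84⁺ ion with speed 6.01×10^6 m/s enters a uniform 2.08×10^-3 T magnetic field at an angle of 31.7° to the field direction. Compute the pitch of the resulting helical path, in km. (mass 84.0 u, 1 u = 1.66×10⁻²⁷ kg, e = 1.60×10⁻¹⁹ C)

pitch ≈ 13.5 km

The velocity component along B is v∥ = v cos31.7° = 5.11×10^6 m/s.
The cyclotron period T = 2πm/(qB) = 2.63×10^-3 s is set by m, q, B alone.
Pitch = v∥·T = (5.11×10^6)(2.63×10^-3) = 1.35×10^4 m.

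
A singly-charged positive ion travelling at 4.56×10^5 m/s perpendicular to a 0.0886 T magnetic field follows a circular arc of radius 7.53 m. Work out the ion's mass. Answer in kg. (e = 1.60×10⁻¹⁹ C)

m ≈ 2.34×10^-25 kg

qvB = mv²/r ⇒ m = qBr/v.
m = (1×1.60×10^-19)(0.0886)(7.53) / (4.56×10^5) = 2.34×10^-25 kg.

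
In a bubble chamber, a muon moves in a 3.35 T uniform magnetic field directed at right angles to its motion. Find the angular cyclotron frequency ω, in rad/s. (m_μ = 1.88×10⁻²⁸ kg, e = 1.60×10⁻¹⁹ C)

ω = qB/m = (1×1.60×10^-19)(3.35) / (1.88×10^-28) = 2.85×10^9 rad/s.

ω ≈ 2.85×10^9 rad/s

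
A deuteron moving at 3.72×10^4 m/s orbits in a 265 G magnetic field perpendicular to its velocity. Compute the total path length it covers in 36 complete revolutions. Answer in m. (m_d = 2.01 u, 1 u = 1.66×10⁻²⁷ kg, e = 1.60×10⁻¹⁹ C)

L ≈ 6.62 m

r = mv/(qB) = 0.0293 m, so one revolution covers 2πr = 0.184 m.
In 36 revolutions: L = 36·2πr = 6.62 m.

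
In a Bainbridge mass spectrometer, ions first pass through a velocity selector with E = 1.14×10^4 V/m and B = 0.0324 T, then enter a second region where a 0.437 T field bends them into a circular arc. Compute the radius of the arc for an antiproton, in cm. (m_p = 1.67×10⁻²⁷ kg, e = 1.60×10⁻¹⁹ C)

The selector passes v = E/B = 1.14×10^4/0.0324 = 3.52×10^5 m/s.
In the deflection region, r = mv/(qB₂) = (1.67×10^-27)(3.52×10^5) / [(1×1.60×10^-19)(0.437)] = 8.40×10^-3 m.

r ≈ 0.840 cm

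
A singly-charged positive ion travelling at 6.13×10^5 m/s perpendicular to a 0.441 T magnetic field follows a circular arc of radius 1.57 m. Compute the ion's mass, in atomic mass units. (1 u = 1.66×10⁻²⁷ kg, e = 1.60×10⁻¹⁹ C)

m ≈ 109 u

qvB = mv²/r ⇒ m = qBr/v.
m = (1×1.60×10^-19)(0.441)(1.57) / (6.13×10^5) = 1.81×10^-25 kg = 109 u.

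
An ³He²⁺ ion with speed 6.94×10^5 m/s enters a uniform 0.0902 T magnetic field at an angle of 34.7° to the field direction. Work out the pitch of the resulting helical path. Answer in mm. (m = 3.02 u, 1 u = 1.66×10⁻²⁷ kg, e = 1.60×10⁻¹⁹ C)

The velocity component along B is v∥ = v cos34.7° = 5.71×10^5 m/s.
The cyclotron period T = 2πm/(qB) = 1.09×10^-6 s is set by m, q, B alone.
Pitch = v∥·T = (5.71×10^5)(1.09×10^-6) = 0.623 m.

pitch ≈ 623 mm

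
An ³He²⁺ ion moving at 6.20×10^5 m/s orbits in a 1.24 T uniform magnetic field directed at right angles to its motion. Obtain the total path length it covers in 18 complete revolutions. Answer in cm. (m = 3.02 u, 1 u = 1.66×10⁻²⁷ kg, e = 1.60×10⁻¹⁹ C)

r = mv/(qB) = 7.83×10^-3 m, so one revolution covers 2πr = 0.0492 m.
In 18 revolutions: L = 18·2πr = 0.886 m.

L ≈ 88.6 cm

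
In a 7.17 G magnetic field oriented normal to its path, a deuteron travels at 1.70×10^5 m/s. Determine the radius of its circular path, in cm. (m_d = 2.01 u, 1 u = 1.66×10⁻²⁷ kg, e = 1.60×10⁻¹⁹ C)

The magnetic force provides the centripetal force: qvB = mv²/r, so r = mv/(qB).
r = (3.34×10^-27 kg)(1.70×10^5 m/s) / [(1×1.60×10^-19 C)(7.17×10^-4 T)] = 4.94 m.

r ≈ 494 cm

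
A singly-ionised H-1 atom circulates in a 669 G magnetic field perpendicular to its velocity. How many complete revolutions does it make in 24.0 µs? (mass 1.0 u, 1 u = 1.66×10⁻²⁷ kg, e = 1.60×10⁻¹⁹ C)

N = 24

T = 2πm/(qB) = 2π(1.66×10^-27) / [(1×1.60×10^-19)(0.0669)] = 9.7441×10^-7 s.
N = t/T = 2.40×10^-5 / 9.7441×10^-7 ≈ 24.63, so 24 complete revolutions.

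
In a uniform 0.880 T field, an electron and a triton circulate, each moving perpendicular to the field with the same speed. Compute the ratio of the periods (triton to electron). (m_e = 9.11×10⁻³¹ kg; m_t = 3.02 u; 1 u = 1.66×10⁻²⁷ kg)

T = 2πm/(qB) is independent of speed, so T₂/T₁ = (m₂/q₂)/(m₁/q₁).
T_{triton}/T_{electron} = (5.01×10^-27/1e) / (9.11×10^-31/1e) = 5500.

ratio ≈ 5500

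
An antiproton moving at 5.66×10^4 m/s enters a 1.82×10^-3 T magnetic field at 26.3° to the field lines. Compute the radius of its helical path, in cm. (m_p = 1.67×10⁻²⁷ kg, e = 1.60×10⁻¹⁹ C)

Only the perpendicular component v⊥ = v sin26.3° = 2.51×10^4 m/s is bent by the field.
r = m v⊥ /(qB) = (1.67×10^-27)(2.51×10^4) / [(1×1.60×10^-19)(1.82×10^-3)] = 0.144 m.

r ≈ 14.4 cm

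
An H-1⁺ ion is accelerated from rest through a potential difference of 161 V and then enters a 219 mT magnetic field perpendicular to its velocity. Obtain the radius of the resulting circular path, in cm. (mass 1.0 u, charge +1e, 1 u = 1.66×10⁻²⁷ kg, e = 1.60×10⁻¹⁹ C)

The kinetic energy gained is K = qV = (1×1.60×10^-19)(161) = 2.58×10^-17 J.
v = √(2K/m) = 1.76×10^5 m/s.
r = mv/(qB) = (1.66×10^-27)(1.76×10^5) / [(1×1.60×10^-19)(0.219)] = 8.35×10^-3 m.

r ≈ 0.835 cm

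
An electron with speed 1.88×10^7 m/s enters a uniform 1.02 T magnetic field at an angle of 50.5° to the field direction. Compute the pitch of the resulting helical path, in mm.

pitch ≈ 0.419 mm

The velocity component along B is v∥ = v cos50.5° = 1.20×10^7 m/s.
The cyclotron period T = 2πm/(qB) = 3.51×10^-11 s is set by m, q, B alone.
Pitch = v∥·T = (1.20×10^7)(3.51×10^-11) = 4.19×10^-4 m.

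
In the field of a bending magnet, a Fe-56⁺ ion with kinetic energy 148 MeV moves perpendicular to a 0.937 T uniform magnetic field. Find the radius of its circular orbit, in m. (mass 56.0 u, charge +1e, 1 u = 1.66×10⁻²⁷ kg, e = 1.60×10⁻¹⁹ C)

Convert the energy: K = 148 MeV = 2.37×10^-11 J.
v = √(2K/m) = √(2·2.37×10^-11/9.30×10^-26) = 2.26×10^7 m/s.
r = mv/(qB) = (9.30×10^-26)(2.26×10^7) / [(1×1.60×10^-19)(0.937)] = 14.0 m.

r ≈ 14.0 m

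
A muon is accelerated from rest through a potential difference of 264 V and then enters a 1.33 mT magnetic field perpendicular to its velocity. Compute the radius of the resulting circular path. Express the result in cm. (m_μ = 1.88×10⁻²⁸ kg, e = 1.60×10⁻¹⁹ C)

r ≈ 59.2 cm

The kinetic energy gained is K = qV = (1×1.60×10^-19)(264) = 4.22×10^-17 J.
v = √(2K/m) = 6.70×10^5 m/s.
r = mv/(qB) = (1.88×10^-28)(6.70×10^5) / [(1×1.60×10^-19)(1.33×10^-3)] = 0.592 m.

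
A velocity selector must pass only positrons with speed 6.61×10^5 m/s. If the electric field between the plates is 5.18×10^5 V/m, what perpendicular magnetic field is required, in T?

B ≈ 0.784 T

qE = qvB ⇒ B = E/v = (5.18×10^5) / (6.61×10^5) = 0.784 T.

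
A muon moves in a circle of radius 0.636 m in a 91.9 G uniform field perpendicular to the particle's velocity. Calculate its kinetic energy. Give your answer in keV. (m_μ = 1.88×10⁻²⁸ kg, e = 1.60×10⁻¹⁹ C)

K ≈ 14.5 keV

v = qBr/m = (1×1.60×10^-19)(9.19×10^-3)(0.636) / (1.88×10^-28) = 4.97×10^6 m/s.
K = ½mv² = 0.5·(1.88×10^-28)·(4.97×10^6)² = 2.33×10^-15 J = 14.5 keV.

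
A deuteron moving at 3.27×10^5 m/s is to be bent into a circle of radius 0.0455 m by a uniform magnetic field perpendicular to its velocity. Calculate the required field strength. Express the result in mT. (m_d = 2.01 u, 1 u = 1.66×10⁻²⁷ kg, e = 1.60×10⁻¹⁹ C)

qvB = mv²/r gives B = mv/(qr).
B = (3.34×10^-27)(3.27×10^5) / [(1×1.60×10^-19)(0.0455)] = 0.150 T.

B ≈ 150 mT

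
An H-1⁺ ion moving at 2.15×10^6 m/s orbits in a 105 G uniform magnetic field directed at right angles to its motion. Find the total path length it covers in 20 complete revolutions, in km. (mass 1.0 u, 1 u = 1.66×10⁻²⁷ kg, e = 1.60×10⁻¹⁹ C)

r = mv/(qB) = 2.12 m, so one revolution covers 2πr = 13.3 m.
In 20 revolutions: L = 20·2πr = 267 m.

L ≈ 0.267 km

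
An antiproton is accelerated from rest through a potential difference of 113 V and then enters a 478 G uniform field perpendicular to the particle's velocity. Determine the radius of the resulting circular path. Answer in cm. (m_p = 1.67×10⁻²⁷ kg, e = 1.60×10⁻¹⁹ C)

The kinetic energy gained is K = qV = (1×1.60×10^-19)(113) = 1.81×10^-17 J.
v = √(2K/m) = 1.47×10^5 m/s.
r = mv/(qB) = (1.67×10^-27)(1.47×10^5) / [(1×1.60×10^-19)(0.0478)] = 0.0321 m.

r ≈ 3.21 cm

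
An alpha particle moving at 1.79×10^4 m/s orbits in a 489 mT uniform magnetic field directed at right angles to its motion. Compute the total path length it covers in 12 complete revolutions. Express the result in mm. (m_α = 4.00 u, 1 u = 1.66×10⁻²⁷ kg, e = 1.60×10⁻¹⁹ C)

r = mv/(qB) = 7.60×10^-4 m, so one revolution covers 2πr = 4.77×10^-3 m.
In 12 revolutions: L = 12·2πr = 0.0573 m.

L ≈ 57.3 mm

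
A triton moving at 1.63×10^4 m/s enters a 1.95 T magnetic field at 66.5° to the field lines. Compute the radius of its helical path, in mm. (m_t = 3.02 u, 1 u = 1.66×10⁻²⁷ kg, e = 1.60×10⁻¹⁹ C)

Only the perpendicular component v⊥ = v sin66.5° = 1.49×10^4 m/s is bent by the field.
r = m v⊥ /(qB) = (5.01×10^-27)(1.49×10^4) / [(1×1.60×10^-19)(1.95)] = 2.40×10^-4 m.

r ≈ 0.240 mm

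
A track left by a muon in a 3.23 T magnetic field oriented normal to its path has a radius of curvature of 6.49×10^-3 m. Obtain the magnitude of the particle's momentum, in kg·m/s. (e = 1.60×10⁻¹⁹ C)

Since qvB = mv²/r, the momentum p = mv = qBr.
p = (1×1.60×10^-19)(3.23)(6.49×10^-3) = 3.35×10^-21 kg·m/s.

p ≈ 3.35×10^-21 kg·m/s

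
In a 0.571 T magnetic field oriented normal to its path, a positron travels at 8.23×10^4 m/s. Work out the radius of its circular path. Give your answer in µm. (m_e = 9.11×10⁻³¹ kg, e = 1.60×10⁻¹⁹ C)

The magnetic force provides the centripetal force: qvB = mv²/r, so r = mv/(qB).
r = (9.11×10^-31 kg)(8.23×10^4 m/s) / [(1×1.60×10^-19 C)(0.571 T)] = 8.21×10^-7 m.

r ≈ 0.821 µm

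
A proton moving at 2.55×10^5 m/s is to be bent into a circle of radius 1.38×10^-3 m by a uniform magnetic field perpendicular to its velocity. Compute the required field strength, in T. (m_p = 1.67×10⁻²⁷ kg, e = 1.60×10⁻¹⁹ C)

B ≈ 1.93 T

qvB = mv²/r gives B = mv/(qr).
B = (1.67×10^-27)(2.55×10^5) / [(1×1.60×10^-19)(1.38×10^-3)] = 1.93 T.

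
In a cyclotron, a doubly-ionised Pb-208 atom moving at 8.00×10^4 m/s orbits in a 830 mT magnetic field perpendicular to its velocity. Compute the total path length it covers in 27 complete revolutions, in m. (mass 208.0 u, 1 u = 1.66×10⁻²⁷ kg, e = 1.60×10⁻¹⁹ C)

r = mv/(qB) = 0.104 m, so one revolution covers 2πr = 0.653 m.
In 27 revolutions: L = 27·2πr = 17.6 m.

L ≈ 17.6 m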